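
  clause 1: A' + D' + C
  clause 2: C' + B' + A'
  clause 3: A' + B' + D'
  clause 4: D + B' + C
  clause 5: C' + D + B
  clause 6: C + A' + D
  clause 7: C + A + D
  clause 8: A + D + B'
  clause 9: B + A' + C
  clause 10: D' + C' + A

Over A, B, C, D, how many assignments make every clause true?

There are 2^4 = 16 truth assignments over (A, B, C, D).
Check each against the 10 clauses (columns in the order A, B, C, D):
  F F F F  ✗ fails (C + A + D)
  F F F T  ✓ satisfies all
  F F T F  ✗ fails (C' + D + B)
  F F T T  ✗ fails (D' + C' + A)
  F T F F  ✗ fails (D + B' + C)
  F T F T  ✓ satisfies all
  F T T F  ✗ fails (A + D + B')
  F T T T  ✗ fails (D' + C' + A)
  T F F F  ✗ fails (C + A' + D)
  T F F T  ✗ fails (A' + D' + C)
  T F T F  ✗ fails (C' + D + B)
  T F T T  ✓ satisfies all
  T T F F  ✗ fails (D + B' + C)
  T T F T  ✗ fails (A' + D' + C)
  T T T F  ✗ fails (C' + B' + A')
  T T T T  ✗ fails (C' + B' + A')
3 of the 16 rows are models.

3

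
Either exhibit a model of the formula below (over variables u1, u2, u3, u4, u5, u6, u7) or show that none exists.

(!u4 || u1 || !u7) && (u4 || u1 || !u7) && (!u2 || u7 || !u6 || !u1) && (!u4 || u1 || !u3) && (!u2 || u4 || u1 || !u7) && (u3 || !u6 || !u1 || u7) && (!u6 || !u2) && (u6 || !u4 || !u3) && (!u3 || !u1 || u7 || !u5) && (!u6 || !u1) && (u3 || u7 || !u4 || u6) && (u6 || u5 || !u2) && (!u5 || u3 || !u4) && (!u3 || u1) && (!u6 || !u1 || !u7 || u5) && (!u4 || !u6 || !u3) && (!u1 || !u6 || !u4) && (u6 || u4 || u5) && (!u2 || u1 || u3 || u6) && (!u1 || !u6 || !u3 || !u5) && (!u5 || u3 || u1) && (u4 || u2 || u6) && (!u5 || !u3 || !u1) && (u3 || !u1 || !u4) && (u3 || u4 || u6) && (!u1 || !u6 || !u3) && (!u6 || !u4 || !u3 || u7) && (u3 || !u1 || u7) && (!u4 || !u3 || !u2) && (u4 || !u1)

Try u6 = true.
Unit clause (!u2) forces u2 = false.
Unit clause (!u1) forces u1 = false.
Unit clause (!u3) forces u3 = false.
Unit clause (!u5) forces u5 = false.
Try u4 = false.
Unit clause (!u7) forces u7 = false.
Every clause now holds.

u1=false, u2=false, u3=false, u4=false, u5=false, u6=true, u7=false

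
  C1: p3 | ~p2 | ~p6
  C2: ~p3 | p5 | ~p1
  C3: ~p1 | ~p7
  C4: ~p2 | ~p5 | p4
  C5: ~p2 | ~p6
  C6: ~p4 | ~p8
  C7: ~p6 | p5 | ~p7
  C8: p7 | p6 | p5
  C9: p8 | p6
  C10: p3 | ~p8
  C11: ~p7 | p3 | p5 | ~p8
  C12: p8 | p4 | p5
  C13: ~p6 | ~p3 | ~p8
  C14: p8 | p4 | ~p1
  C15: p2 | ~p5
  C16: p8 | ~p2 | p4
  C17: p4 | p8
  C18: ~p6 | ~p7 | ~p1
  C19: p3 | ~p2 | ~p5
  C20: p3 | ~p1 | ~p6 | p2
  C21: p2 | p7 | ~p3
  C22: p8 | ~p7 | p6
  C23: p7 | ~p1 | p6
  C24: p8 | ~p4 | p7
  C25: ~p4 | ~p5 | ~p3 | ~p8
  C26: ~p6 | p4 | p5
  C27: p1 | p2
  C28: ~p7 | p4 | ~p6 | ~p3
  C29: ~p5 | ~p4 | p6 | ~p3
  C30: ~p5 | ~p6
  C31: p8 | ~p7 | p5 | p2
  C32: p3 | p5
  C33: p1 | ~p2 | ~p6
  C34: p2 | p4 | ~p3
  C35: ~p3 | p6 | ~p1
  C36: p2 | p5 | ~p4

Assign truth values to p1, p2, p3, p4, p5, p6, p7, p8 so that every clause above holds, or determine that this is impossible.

p1 ↦ 0; p2 ↦ 1; p3 ↦ 1; p4 ↦ 0; p5 ↦ 0; p6 ↦ 0; p7 ↦ 1; p8 ↦ 1

Case p1 = 0:
The clause (p2) is unit, so p2 = 1.
The clause (~p6) is unit, so p6 = 0.
The clause (p8) is unit, so p8 = 1.
The clause (~p4) is unit, so p4 = 0.
The clause (~p5) is unit, so p5 = 0.
The clause (p7) is unit, so p7 = 1.
The clause (p3) is unit, so p3 = 1.
Every clause now holds.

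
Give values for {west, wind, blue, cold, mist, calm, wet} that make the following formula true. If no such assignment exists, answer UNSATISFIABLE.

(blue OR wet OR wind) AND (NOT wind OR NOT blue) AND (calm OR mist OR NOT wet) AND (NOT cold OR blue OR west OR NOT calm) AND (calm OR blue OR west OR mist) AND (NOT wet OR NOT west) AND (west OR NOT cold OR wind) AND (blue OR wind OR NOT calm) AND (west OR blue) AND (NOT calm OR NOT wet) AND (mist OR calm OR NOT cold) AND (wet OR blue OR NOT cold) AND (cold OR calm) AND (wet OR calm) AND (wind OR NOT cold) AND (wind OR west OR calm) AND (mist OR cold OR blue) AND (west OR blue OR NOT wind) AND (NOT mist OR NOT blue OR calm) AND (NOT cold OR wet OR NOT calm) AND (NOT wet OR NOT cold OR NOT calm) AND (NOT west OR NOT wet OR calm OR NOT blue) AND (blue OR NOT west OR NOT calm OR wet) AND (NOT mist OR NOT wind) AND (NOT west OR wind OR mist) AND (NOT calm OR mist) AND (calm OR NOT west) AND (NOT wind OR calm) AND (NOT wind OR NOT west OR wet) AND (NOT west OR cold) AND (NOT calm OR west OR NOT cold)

west: false; wind: false; blue: true; cold: false; mist: true; calm: true; wet: false

Try wind = false.
Unit clause (NOT cold) forces cold = false.
Unit clause (calm) forces calm = true.
Unit clause (blue) forces blue = true.
Unit clause (NOT wet) forces wet = false.
Unit clause (mist) forces mist = true.
Unit clause (NOT west) forces west = false.
Every clause now holds.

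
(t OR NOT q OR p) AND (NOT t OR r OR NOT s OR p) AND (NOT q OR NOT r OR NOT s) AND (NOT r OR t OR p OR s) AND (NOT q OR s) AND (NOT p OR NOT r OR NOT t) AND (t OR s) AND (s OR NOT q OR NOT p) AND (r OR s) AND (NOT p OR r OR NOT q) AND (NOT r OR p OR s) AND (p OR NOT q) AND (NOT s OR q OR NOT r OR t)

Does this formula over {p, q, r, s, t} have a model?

Satisfiable

Branch on q: set q = false.
Branch on t: set t = false.
The clause (s) is unit, so s = true.
The clause (NOT r) is unit, so r = false.
No clause remains; p is free.
A satisfying assignment: p: true,  q: false,  r: false,  s: true,  t: false.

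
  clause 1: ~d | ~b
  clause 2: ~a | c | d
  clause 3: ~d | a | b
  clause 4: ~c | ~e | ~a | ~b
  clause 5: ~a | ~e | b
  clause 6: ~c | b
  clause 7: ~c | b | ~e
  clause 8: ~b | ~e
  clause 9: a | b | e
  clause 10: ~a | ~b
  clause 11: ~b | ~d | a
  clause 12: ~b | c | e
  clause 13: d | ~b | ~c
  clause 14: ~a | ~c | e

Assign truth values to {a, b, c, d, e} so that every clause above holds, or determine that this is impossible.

a: 0, b: 0, c: 0, d: 0, e: 1

Try d = 0.
Try a = 0.
Try c = 0.
Try b = 0.
(e) alone gives e = 1.
This assignment satisfies each clause.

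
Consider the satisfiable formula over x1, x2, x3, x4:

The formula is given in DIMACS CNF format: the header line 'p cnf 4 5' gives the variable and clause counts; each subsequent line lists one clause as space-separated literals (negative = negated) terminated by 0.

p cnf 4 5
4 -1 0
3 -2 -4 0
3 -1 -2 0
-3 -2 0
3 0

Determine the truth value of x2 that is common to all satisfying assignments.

Suppose x2 = True.
The clause (¬x3) is unit, so x3 = False.
That conflicts with the unit clause (x3).
So every satisfying assignment has x2 = False.

False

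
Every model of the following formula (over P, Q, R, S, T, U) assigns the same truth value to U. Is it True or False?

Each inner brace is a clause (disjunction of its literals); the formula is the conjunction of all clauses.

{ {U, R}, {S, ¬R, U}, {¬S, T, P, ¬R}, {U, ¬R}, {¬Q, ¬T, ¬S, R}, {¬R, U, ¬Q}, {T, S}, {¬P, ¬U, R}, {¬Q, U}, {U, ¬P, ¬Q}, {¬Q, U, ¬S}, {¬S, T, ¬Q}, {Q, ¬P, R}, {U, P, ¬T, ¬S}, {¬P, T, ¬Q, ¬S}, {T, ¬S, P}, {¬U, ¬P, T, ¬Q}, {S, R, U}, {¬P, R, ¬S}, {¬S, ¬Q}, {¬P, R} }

True

Suppose U = False.
(R) alone gives R = True.
That conflicts with the unit clause (¬R).
So every satisfying assignment has U = True.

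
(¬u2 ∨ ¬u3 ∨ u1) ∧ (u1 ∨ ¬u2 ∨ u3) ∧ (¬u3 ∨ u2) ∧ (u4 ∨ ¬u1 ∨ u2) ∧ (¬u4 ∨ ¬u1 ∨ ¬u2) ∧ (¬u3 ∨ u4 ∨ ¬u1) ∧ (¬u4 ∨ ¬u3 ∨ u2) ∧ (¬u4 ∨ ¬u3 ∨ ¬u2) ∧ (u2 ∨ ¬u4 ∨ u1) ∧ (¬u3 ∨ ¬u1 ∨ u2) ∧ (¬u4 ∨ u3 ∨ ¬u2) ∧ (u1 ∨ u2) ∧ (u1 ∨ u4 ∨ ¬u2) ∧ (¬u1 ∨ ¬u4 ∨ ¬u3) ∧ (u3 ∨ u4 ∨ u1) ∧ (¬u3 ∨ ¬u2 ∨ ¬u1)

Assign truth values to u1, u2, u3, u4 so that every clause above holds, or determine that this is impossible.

Suppose u3 = False.
Suppose u1 = True.
Suppose u4 = False.
Unit clause (u2) forces u2 = True.
Every clause now holds.

u1 ↦ True; u2 ↦ True; u3 ↦ False; u4 ↦ False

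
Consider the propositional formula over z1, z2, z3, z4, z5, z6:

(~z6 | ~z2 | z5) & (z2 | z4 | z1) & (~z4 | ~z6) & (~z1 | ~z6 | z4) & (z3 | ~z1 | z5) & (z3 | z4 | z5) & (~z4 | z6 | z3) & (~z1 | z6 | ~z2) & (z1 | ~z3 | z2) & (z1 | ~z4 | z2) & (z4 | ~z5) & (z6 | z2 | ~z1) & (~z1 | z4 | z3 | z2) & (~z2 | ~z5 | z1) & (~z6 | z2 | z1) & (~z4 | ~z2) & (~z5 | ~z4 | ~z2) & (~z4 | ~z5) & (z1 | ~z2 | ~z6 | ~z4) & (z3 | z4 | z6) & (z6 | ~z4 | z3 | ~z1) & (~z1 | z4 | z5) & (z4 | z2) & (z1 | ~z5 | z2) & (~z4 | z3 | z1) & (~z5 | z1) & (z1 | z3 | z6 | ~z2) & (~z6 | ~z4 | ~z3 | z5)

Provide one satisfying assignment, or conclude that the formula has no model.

Try z4 = 0.
From the singleton clause (~z5), z5 = 0.
From the singleton clause (z3), z3 = 1.
From the singleton clause (~z1), z1 = 0.
From the singleton clause (z2), z2 = 1.
From the singleton clause (~z6), z6 = 0.
This assignment satisfies each clause.

z1: 0, z2: 1, z3: 1, z4: 0, z5: 0, z6: 0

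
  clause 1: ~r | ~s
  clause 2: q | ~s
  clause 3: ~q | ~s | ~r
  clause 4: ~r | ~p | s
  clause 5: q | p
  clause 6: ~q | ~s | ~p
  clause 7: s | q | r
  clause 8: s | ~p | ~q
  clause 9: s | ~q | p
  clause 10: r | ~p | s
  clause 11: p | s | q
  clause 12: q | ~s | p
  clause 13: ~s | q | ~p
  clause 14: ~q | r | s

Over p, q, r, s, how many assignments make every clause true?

1

There are 2^4 = 16 truth assignments over (p, q, r, s).
Check each against the 14 clauses (columns in the order p, q, r, s):
  F F F F  ✗ fails (q | p)
  F F F T  ✗ fails (q | ~s)
  F F T F  ✗ fails (q | p)
  F F T T  ✗ fails (~r | ~s)
  F T F F  ✗ fails (s | ~q | p)
  F T F T  ✓ satisfies all
  F T T F  ✗ fails (s | ~q | p)
  F T T T  ✗ fails (~r | ~s)
  T F F F  ✗ fails (s | q | r)
  T F F T  ✗ fails (q | ~s)
  T F T F  ✗ fails (~r | ~p | s)
  T F T T  ✗ fails (~r | ~s)
  T T F F  ✗ fails (s | ~p | ~q)
  T T F T  ✗ fails (~q | ~s | ~p)
  T T T F  ✗ fails (~r | ~p | s)
  T T T T  ✗ fails (~r | ~s)
1 of the 16 rows is a model.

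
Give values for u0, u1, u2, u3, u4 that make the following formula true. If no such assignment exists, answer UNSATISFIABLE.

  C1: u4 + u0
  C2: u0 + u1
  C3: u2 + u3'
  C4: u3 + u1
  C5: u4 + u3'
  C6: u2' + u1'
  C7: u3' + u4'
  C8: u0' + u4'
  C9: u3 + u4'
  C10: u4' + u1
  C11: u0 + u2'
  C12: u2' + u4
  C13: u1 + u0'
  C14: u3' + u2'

Case u4 = 0:
From the singleton clause (u0), u0 = 1.
From the singleton clause (u3'), u3 = 0.
From the singleton clause (u1), u1 = 1.
From the singleton clause (u2'), u2 = 0.
Every clause now holds.

u0 ↦ 1, u1 ↦ 1, u2 ↦ 0, u3 ↦ 0, u4 ↦ 0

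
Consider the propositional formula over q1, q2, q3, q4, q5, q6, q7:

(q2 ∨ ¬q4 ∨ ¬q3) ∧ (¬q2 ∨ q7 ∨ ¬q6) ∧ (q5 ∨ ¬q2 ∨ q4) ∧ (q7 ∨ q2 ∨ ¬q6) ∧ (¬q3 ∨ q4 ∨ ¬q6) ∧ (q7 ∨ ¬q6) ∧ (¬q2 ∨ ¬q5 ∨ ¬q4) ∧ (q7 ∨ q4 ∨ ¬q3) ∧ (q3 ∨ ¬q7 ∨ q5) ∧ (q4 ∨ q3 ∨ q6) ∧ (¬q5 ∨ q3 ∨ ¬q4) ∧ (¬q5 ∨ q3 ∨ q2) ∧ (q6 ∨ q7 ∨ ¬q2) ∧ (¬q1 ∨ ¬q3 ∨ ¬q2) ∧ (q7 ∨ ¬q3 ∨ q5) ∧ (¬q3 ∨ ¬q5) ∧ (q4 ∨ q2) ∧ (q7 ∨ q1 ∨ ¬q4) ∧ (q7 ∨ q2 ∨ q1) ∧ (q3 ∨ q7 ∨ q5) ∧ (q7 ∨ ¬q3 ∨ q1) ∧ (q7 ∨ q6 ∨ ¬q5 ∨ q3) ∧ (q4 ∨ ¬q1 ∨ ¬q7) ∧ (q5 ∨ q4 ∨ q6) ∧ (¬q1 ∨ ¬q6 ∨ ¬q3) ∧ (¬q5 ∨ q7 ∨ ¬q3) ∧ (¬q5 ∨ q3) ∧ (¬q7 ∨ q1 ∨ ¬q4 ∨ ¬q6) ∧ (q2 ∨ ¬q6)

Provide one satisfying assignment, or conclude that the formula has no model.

q1=False; q2=True; q3=True; q4=True; q5=False; q6=False; q7=True

Case q7 = True:
Case q3 = True:
(¬q5) alone gives q5 = False.
Case q2 = True:
(q4) alone gives q4 = True.
(¬q1) alone gives q1 = False.
(¬q6) alone gives q6 = False.
All clauses are satisfied.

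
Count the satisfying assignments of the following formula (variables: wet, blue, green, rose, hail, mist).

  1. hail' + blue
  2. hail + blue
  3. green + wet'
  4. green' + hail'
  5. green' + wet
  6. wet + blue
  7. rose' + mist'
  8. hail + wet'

6

There are 2^6 = 64 truth assignments over (wet, blue, green, rose, hail, mist).
Split on rose. With rose = 1, the clauses containing rose are satisfied and rose' drops from the rest; 2 of the 2^5 = 32 assignments to the other variables satisfy what remains.
With rose = 0, by the same count on the reduced clause set, 4 assignments work.
Total: 2 + 4 = 6.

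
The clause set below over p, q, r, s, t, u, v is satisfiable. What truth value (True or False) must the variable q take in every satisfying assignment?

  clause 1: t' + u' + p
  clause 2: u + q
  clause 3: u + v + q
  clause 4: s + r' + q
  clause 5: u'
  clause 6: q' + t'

Suppose q = 0.
Unit clause (u) forces u = 1.
That conflicts with the unit clause (u').
So every satisfying assignment has q = True.

True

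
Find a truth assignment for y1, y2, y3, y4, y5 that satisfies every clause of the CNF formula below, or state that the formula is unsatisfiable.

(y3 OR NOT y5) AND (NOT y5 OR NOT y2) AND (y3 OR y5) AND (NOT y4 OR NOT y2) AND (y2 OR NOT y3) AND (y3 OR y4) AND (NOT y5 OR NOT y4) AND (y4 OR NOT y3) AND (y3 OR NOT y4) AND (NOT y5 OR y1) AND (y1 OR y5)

Case y3 = true:
The clause (y2) is unit, so y2 = true.
The clause (NOT y5) is unit, so y5 = false.
The clause (NOT y4) is unit, so y4 = false.
That conflicts with the unit clause (y4).
That branch fails; take y3 = false instead.
The clause (NOT y5) is unit, so y5 = false.
That conflicts with the unit clause (y5).
Neither y3 = true nor y3 = false works.

UNSATISFIABLE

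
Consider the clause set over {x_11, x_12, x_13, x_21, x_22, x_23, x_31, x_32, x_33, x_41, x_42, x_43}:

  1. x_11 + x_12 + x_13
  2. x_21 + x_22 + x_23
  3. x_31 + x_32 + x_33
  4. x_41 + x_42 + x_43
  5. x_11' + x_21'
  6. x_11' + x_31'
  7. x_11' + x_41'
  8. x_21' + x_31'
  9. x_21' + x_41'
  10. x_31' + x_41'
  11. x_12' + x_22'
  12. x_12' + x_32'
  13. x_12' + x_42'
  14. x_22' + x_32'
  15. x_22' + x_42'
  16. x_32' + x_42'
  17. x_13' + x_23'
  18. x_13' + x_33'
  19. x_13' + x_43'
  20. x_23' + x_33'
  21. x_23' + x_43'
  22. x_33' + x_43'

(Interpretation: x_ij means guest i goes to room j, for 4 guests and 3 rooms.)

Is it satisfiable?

No, unsatisfiable

Try x_11 = 0.
Try x_12 = 1.
(x_22') alone gives x_22 = 0.
(x_32') alone gives x_32 = 0.
(x_42') alone gives x_42 = 0.
Try x_21 = 1.
(x_31') alone gives x_31 = 0.
(x_33) alone gives x_33 = 1.
(x_41') alone gives x_41 = 0.
(x_43) alone gives x_43 = 1.
Now (x_43') is unsatisfied and unit — conflict.
Backtrack on x_21: now try x_21 = 0.
(x_23) alone gives x_23 = 1.
(x_13') alone gives x_13 = 0.
(x_33') alone gives x_33 = 0.
(x_31) alone gives x_31 = 1.
(x_41') alone gives x_41 = 0.
(x_43) alone gives x_43 = 1.
Now (x_43') is unsatisfied and unit — conflict.
Either choice for x_21 ends in contradiction.
Backtrack on x_12: now try x_12 = 0.
(x_13) alone gives x_13 = 1.
(x_23') alone gives x_23 = 0.
(x_33') alone gives x_33 = 0.
(x_43') alone gives x_43 = 0.
Try x_21 = 1.
(x_31') alone gives x_31 = 0.
(x_32) alone gives x_32 = 1.
(x_41') alone gives x_41 = 0.
(x_42) alone gives x_42 = 1.
Now (x_42') is unsatisfied and unit — conflict.
Backtrack on x_21: now try x_21 = 0.
(x_22) alone gives x_22 = 1.
(x_32') alone gives x_32 = 0.
(x_31) alone gives x_31 = 1.
(x_41') alone gives x_41 = 0.
(x_42) alone gives x_42 = 1.
Now (x_42') is unsatisfied and unit — conflict.
Either choice for x_21 ends in contradiction.
Either choice for x_12 ends in contradiction.
Backtrack on x_11: now try x_11 = 1.
(x_21') alone gives x_21 = 0.
(x_31') alone gives x_31 = 0.
(x_41') alone gives x_41 = 0.
Try x_22 = 1.
(x_12') alone gives x_12 = 0.
(x_32') alone gives x_32 = 0.
(x_33) alone gives x_33 = 1.
(x_42') alone gives x_42 = 0.
(x_43) alone gives x_43 = 1.
Now (x_43') is unsatisfied and unit — conflict.
Backtrack on x_22: now try x_22 = 0.
(x_23) alone gives x_23 = 1.
(x_13') alone gives x_13 = 0.
(x_33') alone gives x_33 = 0.
(x_32) alone gives x_32 = 1.
(x_12') alone gives x_12 = 0.
(x_42') alone gives x_42 = 0.
(x_43) alone gives x_43 = 1.
Now (x_43') is unsatisfied and unit — conflict.
Either choice for x_22 ends in contradiction.
Either choice for x_11 ends in contradiction.
No assignment satisfies every clause.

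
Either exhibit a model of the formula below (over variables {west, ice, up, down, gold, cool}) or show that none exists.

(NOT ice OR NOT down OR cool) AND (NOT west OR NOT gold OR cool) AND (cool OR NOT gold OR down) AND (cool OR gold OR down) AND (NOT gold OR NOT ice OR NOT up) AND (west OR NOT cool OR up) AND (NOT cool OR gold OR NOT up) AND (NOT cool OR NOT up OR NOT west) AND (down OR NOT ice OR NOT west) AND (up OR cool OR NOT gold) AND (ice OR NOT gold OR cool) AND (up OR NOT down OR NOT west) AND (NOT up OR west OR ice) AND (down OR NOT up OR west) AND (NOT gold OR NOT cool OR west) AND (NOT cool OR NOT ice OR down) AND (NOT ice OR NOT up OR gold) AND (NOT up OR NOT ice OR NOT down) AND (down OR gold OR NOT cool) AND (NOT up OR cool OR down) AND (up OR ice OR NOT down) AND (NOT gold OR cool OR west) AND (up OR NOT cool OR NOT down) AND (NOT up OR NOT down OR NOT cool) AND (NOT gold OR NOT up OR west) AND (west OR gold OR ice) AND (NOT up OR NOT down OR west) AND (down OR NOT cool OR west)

west ↦ true, ice ↦ false, up ↦ false, down ↦ false, gold ↦ true, cool ↦ true

Branch on ice: set ice = false.
Branch on gold: set gold = true.
From the singleton clause (cool), cool = true.
From the singleton clause (west), west = true.
From the singleton clause (NOT up), up = false.
From the singleton clause (NOT down), down = false.
Every clause now holds.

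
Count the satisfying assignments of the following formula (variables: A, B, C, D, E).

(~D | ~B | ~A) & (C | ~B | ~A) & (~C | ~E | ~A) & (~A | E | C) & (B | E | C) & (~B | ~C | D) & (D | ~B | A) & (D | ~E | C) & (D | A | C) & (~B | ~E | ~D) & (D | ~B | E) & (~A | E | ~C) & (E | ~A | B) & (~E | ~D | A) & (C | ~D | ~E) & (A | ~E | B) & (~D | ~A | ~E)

4

There are 2^5 = 32 truth assignments over (A, B, C, D, E).
Split on D. With D = 1, the clauses containing D are satisfied and ~D drops from the rest; 3 of the 2^4 = 16 assignments to the other variables satisfy what remains.
With D = 0, by the same count on the reduced clause set, 1 assignment works.
Total: 3 + 1 = 4.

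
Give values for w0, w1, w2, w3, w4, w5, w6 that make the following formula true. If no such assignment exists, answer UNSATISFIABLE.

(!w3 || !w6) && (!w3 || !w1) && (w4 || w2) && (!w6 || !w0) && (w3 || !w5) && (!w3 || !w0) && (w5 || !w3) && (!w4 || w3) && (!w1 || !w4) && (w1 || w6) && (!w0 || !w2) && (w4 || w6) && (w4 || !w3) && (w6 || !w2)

w0: false, w1: false, w2: true, w3: false, w4: false, w5: false, w6: true

Try w3 = false.
(!w5) alone gives w5 = false.
(!w4) alone gives w4 = false.
(w2) alone gives w2 = true.
(!w0) alone gives w0 = false.
(w6) alone gives w6 = true.
Every clause is now satisfied; w1 is unconstrained.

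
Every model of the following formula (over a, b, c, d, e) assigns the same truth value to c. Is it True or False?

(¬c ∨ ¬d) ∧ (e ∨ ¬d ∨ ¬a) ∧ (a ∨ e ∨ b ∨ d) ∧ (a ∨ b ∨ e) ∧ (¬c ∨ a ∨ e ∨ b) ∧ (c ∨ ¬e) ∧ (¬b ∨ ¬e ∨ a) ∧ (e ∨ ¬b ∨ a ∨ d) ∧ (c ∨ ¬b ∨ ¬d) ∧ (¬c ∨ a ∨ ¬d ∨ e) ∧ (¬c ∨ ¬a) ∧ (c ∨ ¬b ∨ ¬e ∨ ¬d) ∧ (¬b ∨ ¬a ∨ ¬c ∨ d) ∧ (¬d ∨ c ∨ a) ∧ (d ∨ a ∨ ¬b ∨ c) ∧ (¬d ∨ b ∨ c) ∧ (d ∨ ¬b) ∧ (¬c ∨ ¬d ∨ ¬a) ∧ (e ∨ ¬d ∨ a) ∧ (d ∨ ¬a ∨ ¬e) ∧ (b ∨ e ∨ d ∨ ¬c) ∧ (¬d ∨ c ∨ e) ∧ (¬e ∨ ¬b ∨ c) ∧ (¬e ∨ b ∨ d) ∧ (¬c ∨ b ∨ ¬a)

False

Suppose c = True.
(¬d) alone gives d = False.
(¬a) alone gives a = False.
(¬b) alone gives b = False.
(e) alone gives e = True.
That conflicts with the unit clause (¬e).
So every satisfying assignment has c = False.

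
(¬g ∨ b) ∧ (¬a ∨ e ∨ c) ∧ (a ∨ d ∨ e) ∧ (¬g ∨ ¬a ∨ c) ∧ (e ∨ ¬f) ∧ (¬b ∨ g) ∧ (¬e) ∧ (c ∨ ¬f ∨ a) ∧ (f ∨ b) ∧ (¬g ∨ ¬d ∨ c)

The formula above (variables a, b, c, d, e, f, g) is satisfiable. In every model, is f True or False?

Suppose f = True.
From the singleton clause (e), e = True.
But (¬e) is also a unit clause — contradiction.
So every satisfying assignment has f = False.

False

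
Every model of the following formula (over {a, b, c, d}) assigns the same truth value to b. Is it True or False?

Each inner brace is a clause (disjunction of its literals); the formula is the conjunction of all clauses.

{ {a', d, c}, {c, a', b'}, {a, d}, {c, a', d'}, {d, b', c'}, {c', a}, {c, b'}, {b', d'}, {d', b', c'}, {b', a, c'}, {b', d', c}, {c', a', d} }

False

Suppose b = 1.
Unit clause (c) forces c = 1.
Unit clause (d) forces d = 1.
Now (d') is unsatisfied and unit — conflict.
So every satisfying assignment has b = False.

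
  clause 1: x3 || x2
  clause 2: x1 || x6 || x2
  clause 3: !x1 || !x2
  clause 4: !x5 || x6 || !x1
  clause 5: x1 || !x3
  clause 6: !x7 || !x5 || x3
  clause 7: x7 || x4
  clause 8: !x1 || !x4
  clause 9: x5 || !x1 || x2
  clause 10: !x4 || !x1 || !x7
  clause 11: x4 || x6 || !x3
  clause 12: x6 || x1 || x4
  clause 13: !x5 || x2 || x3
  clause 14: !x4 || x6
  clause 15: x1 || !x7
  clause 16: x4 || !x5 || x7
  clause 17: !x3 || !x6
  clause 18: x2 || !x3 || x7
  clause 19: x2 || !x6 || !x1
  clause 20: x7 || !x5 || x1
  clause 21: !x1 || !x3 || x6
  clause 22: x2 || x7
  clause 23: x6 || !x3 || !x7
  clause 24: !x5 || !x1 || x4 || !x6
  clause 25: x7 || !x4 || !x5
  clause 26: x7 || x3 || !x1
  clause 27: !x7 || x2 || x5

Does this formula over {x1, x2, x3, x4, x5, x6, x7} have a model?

Satisfiable

Suppose x3 = false.
From the singleton clause (x2), x2 = true.
From the singleton clause (!x1), x1 = false.
From the singleton clause (!x7), x7 = false.
From the singleton clause (x4), x4 = true.
From the singleton clause (x6), x6 = true.
From the singleton clause (!x5), x5 = false.
Every clause now holds.
A satisfying assignment: x1: false; x2: true; x3: false; x4: true; x5: false; x6: true; x7: false.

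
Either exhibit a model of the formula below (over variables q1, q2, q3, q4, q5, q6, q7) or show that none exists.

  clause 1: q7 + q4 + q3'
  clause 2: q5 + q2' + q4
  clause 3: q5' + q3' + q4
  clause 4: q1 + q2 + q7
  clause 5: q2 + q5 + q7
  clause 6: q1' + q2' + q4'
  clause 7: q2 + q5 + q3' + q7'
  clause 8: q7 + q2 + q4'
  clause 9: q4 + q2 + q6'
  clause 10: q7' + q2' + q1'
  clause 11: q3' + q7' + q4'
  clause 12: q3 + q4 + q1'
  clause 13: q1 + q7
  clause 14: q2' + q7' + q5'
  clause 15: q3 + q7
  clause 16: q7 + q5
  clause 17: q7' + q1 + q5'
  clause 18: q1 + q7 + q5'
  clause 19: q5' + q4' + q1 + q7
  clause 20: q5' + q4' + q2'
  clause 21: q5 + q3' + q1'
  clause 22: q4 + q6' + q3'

q1: 1; q2: 0; q3: 0; q4: 1; q5: 0; q6: 0; q7: 1

Try q1 = 1.
Try q2 = 0.
Try q5 = 0.
The clause (q7) is unit, so q7 = 1.
The clause (q3') is unit, so q3 = 0.
The clause (q4) is unit, so q4 = 1.
No clause remains; q6 is free.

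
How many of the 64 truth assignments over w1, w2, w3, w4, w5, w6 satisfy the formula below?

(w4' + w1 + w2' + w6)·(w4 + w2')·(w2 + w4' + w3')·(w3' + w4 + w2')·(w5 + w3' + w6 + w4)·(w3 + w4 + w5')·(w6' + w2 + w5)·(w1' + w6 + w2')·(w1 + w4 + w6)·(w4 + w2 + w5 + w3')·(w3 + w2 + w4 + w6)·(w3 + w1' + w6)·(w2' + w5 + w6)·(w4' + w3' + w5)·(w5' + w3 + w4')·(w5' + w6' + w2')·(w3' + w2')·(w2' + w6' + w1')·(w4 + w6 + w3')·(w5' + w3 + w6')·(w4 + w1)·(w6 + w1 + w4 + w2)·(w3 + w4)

3

There are 2^6 = 64 truth assignments over (w1, w2, w3, w4, w5, w6).
Split on w3. With w3 = 1, the clauses containing w3 are satisfied and w3' drops from the rest; 1 of the 2^5 = 32 assignments to the other variables satisfy what remains.
With w3 = 0, by the same count on the reduced clause set, 2 assignments work.
Total: 1 + 2 = 3.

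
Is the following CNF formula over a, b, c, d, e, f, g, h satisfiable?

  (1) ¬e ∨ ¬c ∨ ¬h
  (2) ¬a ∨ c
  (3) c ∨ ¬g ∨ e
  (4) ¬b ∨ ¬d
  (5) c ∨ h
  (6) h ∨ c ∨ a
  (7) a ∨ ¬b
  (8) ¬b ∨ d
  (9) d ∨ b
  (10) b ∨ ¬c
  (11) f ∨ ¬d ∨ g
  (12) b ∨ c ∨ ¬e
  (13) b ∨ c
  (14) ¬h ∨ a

Case a = False:
(¬b) alone gives b = False.
(d) alone gives d = True.
(¬c) alone gives c = False.
That conflicts with the unit clause (c).
That branch fails; take a = True instead.
(c) alone gives c = True.
(b) alone gives b = True.
(¬d) alone gives d = False.
That conflicts with the unit clause (d).
Either choice for a ends in contradiction.
No assignment satisfies every clause.

No, unsatisfiable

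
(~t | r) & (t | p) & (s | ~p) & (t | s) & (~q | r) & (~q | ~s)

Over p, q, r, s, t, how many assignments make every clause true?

6

There are 2^5 = 32 truth assignments over (p, q, r, s, t).
Split on s. With s = 1, the clauses containing s are satisfied and ~s drops from the rest; 4 of the 2^4 = 16 assignments to the other variables satisfy what remains.
With s = 0, by the same count on the reduced clause set, 2 assignments work.
Total: 4 + 2 = 6.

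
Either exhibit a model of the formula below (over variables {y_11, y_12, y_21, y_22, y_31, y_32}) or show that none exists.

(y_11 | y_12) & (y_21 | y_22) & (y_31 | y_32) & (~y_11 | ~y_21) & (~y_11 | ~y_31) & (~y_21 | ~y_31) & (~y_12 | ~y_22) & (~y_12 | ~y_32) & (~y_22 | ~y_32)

Branch on y_11: set y_11 = 1.
Unit clause (~y_21) forces y_21 = 0.
Unit clause (y_22) forces y_22 = 1.
Unit clause (~y_31) forces y_31 = 0.
Unit clause (y_32) forces y_32 = 1.
But (~y_32) is also a unit clause — contradiction.
That branch fails; take y_11 = 0 instead.
Unit clause (y_12) forces y_12 = 1.
Unit clause (~y_22) forces y_22 = 0.
Unit clause (y_21) forces y_21 = 1.
Unit clause (~y_31) forces y_31 = 0.
Unit clause (y_32) forces y_32 = 1.
But (~y_32) is also a unit clause — contradiction.
Both values of y_11 lead to a conflict.

UNSATISFIABLE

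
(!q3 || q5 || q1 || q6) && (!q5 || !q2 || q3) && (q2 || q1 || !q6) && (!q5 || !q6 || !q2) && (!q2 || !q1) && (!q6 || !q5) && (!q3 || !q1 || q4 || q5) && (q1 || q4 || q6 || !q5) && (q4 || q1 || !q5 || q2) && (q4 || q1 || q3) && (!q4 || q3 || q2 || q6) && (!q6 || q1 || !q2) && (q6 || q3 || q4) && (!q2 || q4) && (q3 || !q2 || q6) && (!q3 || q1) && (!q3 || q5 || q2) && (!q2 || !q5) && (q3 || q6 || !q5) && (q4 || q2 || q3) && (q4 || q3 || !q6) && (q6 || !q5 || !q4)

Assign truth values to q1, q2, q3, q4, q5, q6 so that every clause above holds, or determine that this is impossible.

q1=true; q2=false; q3=false; q4=true; q5=false; q6=true

Try q2 = false.
Try q1 = true.
Try q6 = true.
The clause (!q5) is unit, so q5 = false.
The clause (!q3) is unit, so q3 = false.
The clause (q4) is unit, so q4 = true.
This assignment satisfies each clause.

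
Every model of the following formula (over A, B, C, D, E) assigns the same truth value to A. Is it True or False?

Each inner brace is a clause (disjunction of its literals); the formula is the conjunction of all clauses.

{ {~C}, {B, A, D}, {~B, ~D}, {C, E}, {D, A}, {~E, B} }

True

Suppose A = 0.
(~C) alone gives C = 0.
(E) alone gives E = 1.
(D) alone gives D = 1.
(~B) alone gives B = 0.
But (B) is also a unit clause — contradiction.
So every satisfying assignment has A = True.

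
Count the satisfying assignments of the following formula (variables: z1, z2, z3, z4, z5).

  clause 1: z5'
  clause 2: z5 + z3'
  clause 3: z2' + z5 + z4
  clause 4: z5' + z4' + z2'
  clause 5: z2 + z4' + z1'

5

There are 2^5 = 32 truth assignments over (z1, z2, z3, z4, z5).
Split on z2. With z2 = 1, the clauses containing z2 are satisfied and z2' drops from the rest; 2 of the 2^4 = 16 assignments to the other variables satisfy what remains.
With z2 = 0, by the same count on the reduced clause set, 3 assignments work.
(One model: z1=F, z2=F, z3=F, z4=F, z5=F.)
Total: 2 + 3 = 5.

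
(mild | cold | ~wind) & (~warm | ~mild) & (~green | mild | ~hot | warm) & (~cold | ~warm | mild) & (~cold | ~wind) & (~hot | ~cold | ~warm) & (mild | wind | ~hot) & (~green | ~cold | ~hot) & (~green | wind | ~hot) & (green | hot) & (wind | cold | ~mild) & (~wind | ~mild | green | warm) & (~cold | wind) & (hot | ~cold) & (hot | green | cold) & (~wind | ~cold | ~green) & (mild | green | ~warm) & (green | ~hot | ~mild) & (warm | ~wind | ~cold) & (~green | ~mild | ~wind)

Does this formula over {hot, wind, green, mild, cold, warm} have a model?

Case warm = 1:
From the singleton clause (~mild), mild = 0.
From the singleton clause (~cold), cold = 0.
From the singleton clause (~wind), wind = 0.
From the singleton clause (~hot), hot = 0.
From the singleton clause (green), green = 1.
This assignment satisfies each clause.
A satisfying assignment: hot ↦ 0, wind ↦ 0, green ↦ 1, mild ↦ 0, cold ↦ 0, warm ↦ 1.

Yes, satisfiable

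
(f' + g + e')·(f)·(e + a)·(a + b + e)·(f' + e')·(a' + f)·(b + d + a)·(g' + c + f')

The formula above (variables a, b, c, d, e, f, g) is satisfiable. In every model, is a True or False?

Suppose a = 0.
Unit clause (f) forces f = 1.
Unit clause (e) forces e = 1.
That conflicts with the unit clause (e').
So every satisfying assignment has a = True.

True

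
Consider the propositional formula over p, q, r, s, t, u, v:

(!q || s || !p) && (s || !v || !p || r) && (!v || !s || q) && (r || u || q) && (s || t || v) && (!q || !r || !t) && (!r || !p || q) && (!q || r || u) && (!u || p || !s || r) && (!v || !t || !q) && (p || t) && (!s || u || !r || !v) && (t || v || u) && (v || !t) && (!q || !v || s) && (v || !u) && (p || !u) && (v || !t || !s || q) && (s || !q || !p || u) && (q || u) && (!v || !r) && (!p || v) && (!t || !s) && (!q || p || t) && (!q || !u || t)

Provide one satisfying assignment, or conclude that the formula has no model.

Case p = true:
The clause (v) is unit, so v = true.
The clause (!r) is unit, so r = false.
The clause (s) is unit, so s = true.
The clause (q) is unit, so q = true.
The clause (u) is unit, so u = true.
The clause (!t) is unit, so t = false.
But (t) is also a unit clause — contradiction.
That branch fails; take p = false instead.
The clause (t) is unit, so t = true.
The clause (v) is unit, so v = true.
The clause (!q) is unit, so q = false.
The clause (!s) is unit, so s = false.
The clause (!u) is unit, so u = false.
But (u) is also a unit clause — contradiction.
Either choice for p ends in contradiction.

UNSATISFIABLE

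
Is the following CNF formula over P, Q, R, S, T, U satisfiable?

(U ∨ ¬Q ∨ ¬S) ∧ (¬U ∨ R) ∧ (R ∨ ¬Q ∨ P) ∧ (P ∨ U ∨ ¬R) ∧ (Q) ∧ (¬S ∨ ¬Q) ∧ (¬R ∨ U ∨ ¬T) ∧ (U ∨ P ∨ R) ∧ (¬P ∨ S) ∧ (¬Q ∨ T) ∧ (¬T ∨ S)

No, unsatisfiable

(Q) alone gives Q = True.
(¬S) alone gives S = False.
(¬P) alone gives P = False.
(R) alone gives R = True.
(U) alone gives U = True.
(T) alone gives T = True.
But (¬T) is also a unit clause — contradiction.
No assignment satisfies every clause.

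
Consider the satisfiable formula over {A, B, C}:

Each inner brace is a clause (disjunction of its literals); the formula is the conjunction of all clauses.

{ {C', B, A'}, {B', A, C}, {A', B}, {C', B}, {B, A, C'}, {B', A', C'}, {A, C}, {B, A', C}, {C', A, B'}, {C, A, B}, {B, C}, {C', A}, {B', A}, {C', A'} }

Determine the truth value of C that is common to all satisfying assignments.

False

Suppose C = 1.
From the singleton clause (B), B = 1.
From the singleton clause (A'), A = 0.
Now (A) is unsatisfied and unit — conflict.
So every satisfying assignment has C = False.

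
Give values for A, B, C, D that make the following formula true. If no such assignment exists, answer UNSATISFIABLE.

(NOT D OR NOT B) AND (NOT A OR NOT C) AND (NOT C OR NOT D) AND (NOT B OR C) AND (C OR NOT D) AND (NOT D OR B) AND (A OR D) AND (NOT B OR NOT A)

A ↦ true, B ↦ false, C ↦ false, D ↦ false

Branch on D: set D = false.
From the singleton clause (A), A = true.
From the singleton clause (NOT C), C = false.
From the singleton clause (NOT B), B = false.
This assignment satisfies each clause.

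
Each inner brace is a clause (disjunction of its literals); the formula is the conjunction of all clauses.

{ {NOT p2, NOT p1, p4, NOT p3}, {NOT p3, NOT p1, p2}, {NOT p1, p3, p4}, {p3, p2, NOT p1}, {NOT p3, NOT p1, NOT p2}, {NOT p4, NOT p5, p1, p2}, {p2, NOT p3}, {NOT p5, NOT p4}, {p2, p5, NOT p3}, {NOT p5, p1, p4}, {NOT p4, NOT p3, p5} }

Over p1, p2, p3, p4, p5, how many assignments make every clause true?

There are 2^5 = 32 truth assignments over (p1, p2, p3, p4, p5).
Split on p5. With p5 = true, the clauses containing p5 are satisfied and NOT p5 drops from the rest; 0 of the 2^4 = 16 assignments to the other variables satisfy what remains.
With p5 = false, by the same count on the reduced clause set, 6 assignments work.
Total: 0 + 6 = 6.

6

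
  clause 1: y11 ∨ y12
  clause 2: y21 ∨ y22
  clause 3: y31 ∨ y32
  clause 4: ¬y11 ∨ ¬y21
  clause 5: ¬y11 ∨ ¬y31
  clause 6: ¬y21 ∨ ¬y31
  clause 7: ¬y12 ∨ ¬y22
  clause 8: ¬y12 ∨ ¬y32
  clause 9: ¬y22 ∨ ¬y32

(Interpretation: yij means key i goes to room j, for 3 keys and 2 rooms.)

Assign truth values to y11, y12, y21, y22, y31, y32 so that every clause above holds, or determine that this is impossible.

Suppose y11 = True.
The clause (¬y21) is unit, so y21 = False.
The clause (y22) is unit, so y22 = True.
The clause (¬y31) is unit, so y31 = False.
The clause (y32) is unit, so y32 = True.
That conflicts with the unit clause (¬y32).
Backtrack on y11: now try y11 = False.
The clause (y12) is unit, so y12 = True.
The clause (¬y22) is unit, so y22 = False.
The clause (y21) is unit, so y21 = True.
The clause (¬y31) is unit, so y31 = False.
The clause (y32) is unit, so y32 = True.
That conflicts with the unit clause (¬y32).
Both values of y11 lead to a conflict.

UNSATISFIABLE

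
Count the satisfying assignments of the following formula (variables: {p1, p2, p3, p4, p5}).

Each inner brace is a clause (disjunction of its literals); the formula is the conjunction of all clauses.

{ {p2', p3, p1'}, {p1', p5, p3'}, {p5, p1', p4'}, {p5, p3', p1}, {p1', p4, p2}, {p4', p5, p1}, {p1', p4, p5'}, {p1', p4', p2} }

There are 2^5 = 32 truth assignments over (p1, p2, p3, p4, p5).
Split on p3. With p3 = 1, the clauses containing p3 are satisfied and p3' drops from the rest; 5 of the 2^4 = 16 assignments to the other variables satisfy what remains.
With p3 = 0, by the same count on the reduced clause set, 6 assignments work.
Total: 5 + 6 = 11.

11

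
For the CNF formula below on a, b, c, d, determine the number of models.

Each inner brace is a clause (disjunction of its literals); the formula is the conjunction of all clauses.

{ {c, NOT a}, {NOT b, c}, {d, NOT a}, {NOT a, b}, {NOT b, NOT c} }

There are 2^4 = 16 truth assignments over (a, b, c, d).
Check each against the 5 clauses (columns in the order a, b, c, d):
  F F F F  ✓ satisfies all
  F F F T  ✓ satisfies all
  F F T F  ✓ satisfies all
  F F T T  ✓ satisfies all
  F T F F  ✗ fails (NOT b OR c)
  F T F T  ✗ fails (NOT b OR c)
  F T T F  ✗ fails (NOT b OR NOT c)
  F T T T  ✗ fails (NOT b OR NOT c)
  T F F F  ✗ fails (c OR NOT a)
  T F F T  ✗ fails (c OR NOT a)
  T F T F  ✗ fails (d OR NOT a)
  T F T T  ✗ fails (NOT a OR b)
  T T F F  ✗ fails (c OR NOT a)
  T T F T  ✗ fails (c OR NOT a)
  T T T F  ✗ fails (d OR NOT a)
  T T T T  ✗ fails (NOT b OR NOT c)
4 of the 16 rows are models.

4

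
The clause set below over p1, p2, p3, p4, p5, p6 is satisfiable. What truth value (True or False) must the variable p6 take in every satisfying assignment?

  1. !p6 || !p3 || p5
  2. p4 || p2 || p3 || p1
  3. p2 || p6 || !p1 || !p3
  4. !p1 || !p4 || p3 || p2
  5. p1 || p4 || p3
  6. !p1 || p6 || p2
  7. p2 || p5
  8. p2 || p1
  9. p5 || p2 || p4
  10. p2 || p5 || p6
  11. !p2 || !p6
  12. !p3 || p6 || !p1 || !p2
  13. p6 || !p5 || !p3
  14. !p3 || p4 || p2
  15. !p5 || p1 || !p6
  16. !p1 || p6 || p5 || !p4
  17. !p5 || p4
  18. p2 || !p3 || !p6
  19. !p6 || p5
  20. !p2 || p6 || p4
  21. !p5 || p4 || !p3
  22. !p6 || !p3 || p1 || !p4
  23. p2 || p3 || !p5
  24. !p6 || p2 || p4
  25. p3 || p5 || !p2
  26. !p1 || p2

False

Suppose p6 = true.
The clause (!p2) is unit, so p2 = false.
The clause (p5) is unit, so p5 = true.
The clause (p1) is unit, so p1 = true.
Now (!p1) is unsatisfied and unit — conflict.
So every satisfying assignment has p6 = False.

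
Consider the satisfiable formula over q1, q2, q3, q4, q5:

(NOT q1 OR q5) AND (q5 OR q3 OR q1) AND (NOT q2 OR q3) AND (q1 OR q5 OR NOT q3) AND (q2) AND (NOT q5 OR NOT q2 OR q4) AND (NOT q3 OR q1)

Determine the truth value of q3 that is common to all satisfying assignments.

Suppose q3 = false.
(NOT q2) alone gives q2 = false.
Now (q2) is unsatisfied and unit — conflict.
So every satisfying assignment has q3 = True.

True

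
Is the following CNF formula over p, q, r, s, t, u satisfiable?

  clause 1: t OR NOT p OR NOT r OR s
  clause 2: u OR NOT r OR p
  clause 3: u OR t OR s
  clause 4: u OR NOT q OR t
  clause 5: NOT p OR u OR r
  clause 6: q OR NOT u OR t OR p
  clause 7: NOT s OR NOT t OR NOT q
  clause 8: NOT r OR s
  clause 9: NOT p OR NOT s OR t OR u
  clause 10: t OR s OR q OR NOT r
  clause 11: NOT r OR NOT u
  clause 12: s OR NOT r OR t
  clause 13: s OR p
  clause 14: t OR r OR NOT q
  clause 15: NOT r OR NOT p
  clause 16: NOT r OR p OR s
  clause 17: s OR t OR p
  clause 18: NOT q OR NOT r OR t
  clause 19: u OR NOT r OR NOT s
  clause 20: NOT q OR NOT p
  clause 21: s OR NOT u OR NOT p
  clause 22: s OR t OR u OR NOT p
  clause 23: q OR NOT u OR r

Yes, satisfiable

Try r = false.
Try p = false.
From the singleton clause (s), s = true.
Try t = false.
From the singleton clause (NOT q), q = false.
From the singleton clause (NOT u), u = false.
All clauses are satisfied.
A satisfying assignment: p ↦ false; q ↦ false; r ↦ false; s ↦ true; t ↦ false; u ↦ false.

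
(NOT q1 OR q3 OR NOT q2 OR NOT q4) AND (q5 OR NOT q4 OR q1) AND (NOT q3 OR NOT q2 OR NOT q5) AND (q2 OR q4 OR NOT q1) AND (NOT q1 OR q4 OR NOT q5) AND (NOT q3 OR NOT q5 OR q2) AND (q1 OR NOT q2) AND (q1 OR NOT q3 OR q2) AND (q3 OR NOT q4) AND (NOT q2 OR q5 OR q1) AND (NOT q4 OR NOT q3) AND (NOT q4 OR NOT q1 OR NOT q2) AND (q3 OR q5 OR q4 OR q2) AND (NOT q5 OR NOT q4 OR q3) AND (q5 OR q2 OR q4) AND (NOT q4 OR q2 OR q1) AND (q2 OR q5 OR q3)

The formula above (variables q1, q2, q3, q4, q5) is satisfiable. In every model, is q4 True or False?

Suppose q4 = true.
(q3) alone gives q3 = true.
But (NOT q3) is also a unit clause — contradiction.
So every satisfying assignment has q4 = False.

False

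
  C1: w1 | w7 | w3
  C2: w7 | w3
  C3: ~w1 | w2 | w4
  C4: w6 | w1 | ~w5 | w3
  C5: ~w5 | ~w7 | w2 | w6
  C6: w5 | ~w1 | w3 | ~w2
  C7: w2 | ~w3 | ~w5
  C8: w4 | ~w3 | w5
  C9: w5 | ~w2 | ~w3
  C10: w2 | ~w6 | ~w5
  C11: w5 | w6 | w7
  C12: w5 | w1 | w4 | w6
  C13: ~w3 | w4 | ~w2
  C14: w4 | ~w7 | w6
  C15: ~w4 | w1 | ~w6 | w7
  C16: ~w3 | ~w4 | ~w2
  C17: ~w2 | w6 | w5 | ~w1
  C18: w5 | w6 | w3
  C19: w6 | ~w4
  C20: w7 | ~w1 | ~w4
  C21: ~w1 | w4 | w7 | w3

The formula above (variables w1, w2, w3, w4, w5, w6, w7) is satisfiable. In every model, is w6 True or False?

Suppose w6 = 0.
The clause (~w4) is unit, so w4 = 0.
The clause (~w7) is unit, so w7 = 0.
The clause (w3) is unit, so w3 = 1.
The clause (w5) is unit, so w5 = 1.
The clause (w2) is unit, so w2 = 1.
Now (~w2) is unsatisfied and unit — conflict.
So every satisfying assignment has w6 = True.

True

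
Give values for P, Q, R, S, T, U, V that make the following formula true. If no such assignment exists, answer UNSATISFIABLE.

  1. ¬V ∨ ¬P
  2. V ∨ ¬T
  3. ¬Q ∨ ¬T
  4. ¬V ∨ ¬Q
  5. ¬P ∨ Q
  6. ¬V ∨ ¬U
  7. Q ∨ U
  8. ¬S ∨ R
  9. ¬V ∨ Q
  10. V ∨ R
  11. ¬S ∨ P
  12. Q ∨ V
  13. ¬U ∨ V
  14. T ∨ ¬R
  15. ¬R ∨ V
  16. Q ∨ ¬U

UNSATISFIABLE

Try V = False.
(¬T) alone gives T = False.
(R) alone gives R = True.
But (¬R) is also a unit clause — contradiction.
Undo V and try V = True.
(¬P) alone gives P = False.
(¬Q) alone gives Q = False.
But (Q) is also a unit clause — contradiction.
Both values of V lead to a conflict.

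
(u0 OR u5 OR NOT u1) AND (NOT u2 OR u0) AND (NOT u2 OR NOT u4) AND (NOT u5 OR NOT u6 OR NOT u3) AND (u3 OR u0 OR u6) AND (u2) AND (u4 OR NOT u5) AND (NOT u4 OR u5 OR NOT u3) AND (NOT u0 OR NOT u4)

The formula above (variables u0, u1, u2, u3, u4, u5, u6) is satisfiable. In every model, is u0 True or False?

Suppose u0 = false.
Unit clause (NOT u2) forces u2 = false.
But (u2) is also a unit clause — contradiction.
So every satisfying assignment has u0 = True.

True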